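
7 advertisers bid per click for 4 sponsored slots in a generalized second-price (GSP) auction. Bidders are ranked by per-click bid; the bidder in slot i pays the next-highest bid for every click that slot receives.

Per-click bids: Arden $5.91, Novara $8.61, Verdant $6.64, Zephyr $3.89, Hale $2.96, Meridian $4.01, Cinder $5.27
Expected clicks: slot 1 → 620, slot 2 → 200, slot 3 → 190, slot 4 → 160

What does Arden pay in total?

Per-click bids in order: $8.61 (Novara) > $6.64 (Verdant) > $5.91 (Arden) > $5.27 (Cinder) > $4.01 (Meridian) > …
Arden holds slot 3 → pays next bid $5.27 × 190 clicks = $1001.30.

Arden pays $1001.30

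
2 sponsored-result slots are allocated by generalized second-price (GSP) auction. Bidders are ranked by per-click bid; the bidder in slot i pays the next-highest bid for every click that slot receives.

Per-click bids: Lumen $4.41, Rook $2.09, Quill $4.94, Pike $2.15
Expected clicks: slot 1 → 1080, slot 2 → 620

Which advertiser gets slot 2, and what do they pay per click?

Ranked by bid: $4.94 (Quill) > $4.41 (Lumen) > $2.15 (Pike) > …
Slot 2 goes to the second-ranked bidder, Lumen, who pays the next bid down: $2.15/click.

Lumen; $2.15 per click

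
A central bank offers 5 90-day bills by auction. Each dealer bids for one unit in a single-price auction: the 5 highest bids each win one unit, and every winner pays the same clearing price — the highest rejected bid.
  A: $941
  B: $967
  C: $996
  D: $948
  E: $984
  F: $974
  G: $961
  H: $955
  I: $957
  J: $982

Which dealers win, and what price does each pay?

Sorting: 996 (C), 984 (E), 982 (J), 974 (F), 967 (B), 961 (G), 957 (I), …
Top 5: C, E, J, F, B.
Highest unsuccessful bid: $961 → clearing price.

C, E, J, F, B; each pays $961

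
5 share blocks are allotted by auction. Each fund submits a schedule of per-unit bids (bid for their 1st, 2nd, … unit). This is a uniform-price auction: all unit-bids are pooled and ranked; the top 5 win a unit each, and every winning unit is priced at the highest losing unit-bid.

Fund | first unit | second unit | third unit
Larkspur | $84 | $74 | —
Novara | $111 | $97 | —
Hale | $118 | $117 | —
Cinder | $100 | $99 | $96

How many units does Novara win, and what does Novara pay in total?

Novara: 1 unit, pays $97

Pooled unit-bids ranked (top 5): 118 (Hale-1), 117 (Hale-2), 111 (Novara-1), 100 (Cinder-1), 99 (Cinder-2)
The (k+1)-th unit-bid is $97.
Novara wins 1 unit(s) at $97 each.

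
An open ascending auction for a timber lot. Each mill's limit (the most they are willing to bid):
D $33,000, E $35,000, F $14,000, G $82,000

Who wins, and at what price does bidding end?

Limits ranked: 82,000 (G) > 35,000 (E) > 33,000 (D) > 14,000 (F)
E is the last rival to drop out, at $35,000; G remains and wins at that price.

G wins at $35,000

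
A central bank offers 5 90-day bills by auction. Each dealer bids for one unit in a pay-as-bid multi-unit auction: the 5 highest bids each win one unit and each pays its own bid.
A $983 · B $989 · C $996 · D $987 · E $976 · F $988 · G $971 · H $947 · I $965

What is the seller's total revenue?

Total revenue: $4,943

Sorting: 996 (C), 989 (B), 988 (F), 987 (D), 983 (A), 976 (E), 971 (G), …
Top 5: C, B, F, D, A.
Total revenue = 996 + 989 + 988 + 987 + 983 = $4,943.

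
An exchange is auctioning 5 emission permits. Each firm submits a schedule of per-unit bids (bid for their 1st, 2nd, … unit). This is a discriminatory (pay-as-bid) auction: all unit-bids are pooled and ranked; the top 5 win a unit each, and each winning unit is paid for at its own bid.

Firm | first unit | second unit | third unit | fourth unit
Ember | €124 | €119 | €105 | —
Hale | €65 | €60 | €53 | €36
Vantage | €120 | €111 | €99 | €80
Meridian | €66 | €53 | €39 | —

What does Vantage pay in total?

Vantage pays €231

Merging the schedules and taking the best 5: 124 (Ember-1), 120 (Vantage-1), 119 (Ember-2), 111 (Vantage-2), 105 (Ember-3)
Next rejected bid: €99 (not a price — pay-as-bid).
Vantage's winning unit-bids: 120 + 111 = €231.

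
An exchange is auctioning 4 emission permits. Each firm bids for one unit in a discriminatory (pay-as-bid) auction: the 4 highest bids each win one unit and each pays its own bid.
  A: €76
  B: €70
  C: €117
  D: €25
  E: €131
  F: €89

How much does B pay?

B pays €0

Bids ranked high→low: 131 (E), 117 (C), 89 (F), 76 (A), 70 (B), 25 (D)
Top 4: E, C, F, A.
B does not win → €0.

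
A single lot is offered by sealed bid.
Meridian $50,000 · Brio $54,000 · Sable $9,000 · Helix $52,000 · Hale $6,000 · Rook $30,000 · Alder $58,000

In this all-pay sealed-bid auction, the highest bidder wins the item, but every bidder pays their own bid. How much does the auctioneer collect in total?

Total revenue: $259,000

Bids ranked: 58,000 (Alder) > 54,000 (Brio) > 52,000 (Helix) > 50,000 (Meridian) > 30,000 (Rook) > 9,000 (Sable) > …
Every bidder forfeits their bid regardless of winning.
Revenue = 50,000 + 54,000 + 9,000 + 52,000 + 6,000 + 30,000 + 58,000 = $259,000.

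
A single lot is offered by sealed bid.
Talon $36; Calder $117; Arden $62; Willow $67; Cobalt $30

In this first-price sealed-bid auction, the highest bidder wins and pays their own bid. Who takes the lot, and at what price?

Sorting bids: 117 (Calder) > 67 (Willow) > 62 (Arden) > 36 (Talon) > 30 (Cobalt)
First-price: Calder pays what they bid, $117.

Calder pays $117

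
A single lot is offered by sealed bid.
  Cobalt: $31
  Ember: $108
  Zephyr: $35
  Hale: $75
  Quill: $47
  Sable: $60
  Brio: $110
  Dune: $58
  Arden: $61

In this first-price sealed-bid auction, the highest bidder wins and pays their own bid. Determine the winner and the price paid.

Brio pays $110

Bids in order: 110 (Brio) > 108 (Ember) > 75 (Hale) > 61 (Arden) > 60 (Sable) > 58 (Dune) > …
Brio has the highest bid and pays exactly that: $110.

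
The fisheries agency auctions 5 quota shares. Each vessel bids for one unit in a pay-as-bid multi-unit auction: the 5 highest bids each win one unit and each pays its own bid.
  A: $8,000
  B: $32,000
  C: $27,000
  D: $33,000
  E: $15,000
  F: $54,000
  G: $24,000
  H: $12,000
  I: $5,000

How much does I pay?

Ordering the bids: 54,000 (F), 33,000 (D), 32,000 (B), 27,000 (C), 24,000 (G), 15,000 (E), 12,000 (H), …
Top 5: F, D, B, C, G.
I does not win → $0.

I pays $0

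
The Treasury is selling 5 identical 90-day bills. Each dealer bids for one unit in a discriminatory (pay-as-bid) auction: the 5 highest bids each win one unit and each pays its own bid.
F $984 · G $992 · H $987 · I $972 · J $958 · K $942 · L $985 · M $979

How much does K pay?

Ordering the bids: 992 (G), 987 (H), 985 (L), 984 (F), 979 (M), 972 (I), 958 (J), …
Winners (5 units): G, H, L, F, M.
K does not win → $0.

K pays $0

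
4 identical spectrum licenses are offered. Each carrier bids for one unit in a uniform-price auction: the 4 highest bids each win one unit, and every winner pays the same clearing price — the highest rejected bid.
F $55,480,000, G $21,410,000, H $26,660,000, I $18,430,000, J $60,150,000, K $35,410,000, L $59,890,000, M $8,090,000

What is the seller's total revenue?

Total revenue: $106,640,000

Sorting: 60,150,000 (J), 59,890,000 (L), 55,480,000 (F), 35,410,000 (K), 26,660,000 (H), 21,410,000 (G), …
The 4 highest are J, L, F, K.
Highest unsuccessful bid: $26,660,000 → clearing price.
Total revenue = 4 × $26,660,000 = $106,640,000.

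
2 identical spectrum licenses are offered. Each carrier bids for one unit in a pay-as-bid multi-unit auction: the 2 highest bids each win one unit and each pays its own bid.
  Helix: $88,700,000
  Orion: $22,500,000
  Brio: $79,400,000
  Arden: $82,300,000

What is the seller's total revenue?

Sorting: 88,700,000 (Helix), 82,300,000 (Arden), 79,400,000 (Brio), 22,500,000 (Orion)
The 2 highest are Helix, Arden.
Total revenue = 88,700,000 + 82,300,000 = $171,000,000.

Total revenue: $171,000,000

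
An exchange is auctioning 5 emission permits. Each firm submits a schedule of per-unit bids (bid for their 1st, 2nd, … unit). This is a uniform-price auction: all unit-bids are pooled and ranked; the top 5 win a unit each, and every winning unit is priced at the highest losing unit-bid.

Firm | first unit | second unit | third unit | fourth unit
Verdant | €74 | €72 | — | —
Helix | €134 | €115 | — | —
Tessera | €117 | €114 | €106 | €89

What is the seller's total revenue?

Total revenue: €445

All unit-bids, highest first — top 5: 134 (Helix-1), 117 (Tessera-1), 115 (Helix-2), 114 (Tessera-2), 106 (Tessera-3)
The (k+1)-th unit-bid is €89.
Allocation: Helix 2, Tessera 3. Every unit priced at €89.
Revenue = 5 × 89 = €445.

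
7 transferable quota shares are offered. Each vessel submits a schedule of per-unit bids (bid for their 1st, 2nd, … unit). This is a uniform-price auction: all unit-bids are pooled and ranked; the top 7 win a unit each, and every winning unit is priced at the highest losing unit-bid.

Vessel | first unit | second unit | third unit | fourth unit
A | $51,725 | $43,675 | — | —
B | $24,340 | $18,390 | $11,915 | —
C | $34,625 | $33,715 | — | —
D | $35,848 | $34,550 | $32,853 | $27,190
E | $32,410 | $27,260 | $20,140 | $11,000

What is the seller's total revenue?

Total revenue: $226,870

All unit-bids, highest first — top 7: 51,725 (A-1), 43,675 (A-2), 35,848 (D-1), 34,625 (C-1), 34,550 (D-2), 33,715 (C-2), 32,853 (D-3)
Highest rejected unit-bid = $32,410.
Allocation: A 2, C 2, D 3. Every unit priced at $32,410.
Revenue = 7 × 32,410 = $226,870.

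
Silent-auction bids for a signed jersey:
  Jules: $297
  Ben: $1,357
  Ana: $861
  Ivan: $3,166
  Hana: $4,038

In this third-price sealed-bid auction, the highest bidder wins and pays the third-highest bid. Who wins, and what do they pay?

Rule: the highest bidder wins and pays the third-highest bid.
Bids ranked: 4,038 (Hana) > 3,166 (Ivan) > 1,357 (Ben) > 861 (Ana) > 297 (Jules)
Hana is highest; pays the third-highest bid, $1,357.

Hana pays $1,357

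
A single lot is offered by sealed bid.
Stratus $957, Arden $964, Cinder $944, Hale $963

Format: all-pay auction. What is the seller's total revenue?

Total revenue: $3,828

Sorting bids: 964 (Arden) > 963 (Hale) > 957 (Stratus) > 944 (Cinder)
Arden wins with the top bid; all bids are sunk regardless.
Every bidder forfeits their bid regardless of winning.
Revenue = 957 + 964 + 944 + 963 = $3,828.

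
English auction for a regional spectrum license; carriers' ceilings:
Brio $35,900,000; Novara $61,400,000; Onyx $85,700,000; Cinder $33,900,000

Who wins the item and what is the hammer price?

Onyx wins at $61,400,000

Limits ranked: 85,700,000 (Onyx) > 61,400,000 (Novara) > 35,900,000 (Brio) > 33,900,000 (Cinder)
Once the price passes $61,400,000, only Onyx is left; the hammer falls at Novara's limit of $61,400,000.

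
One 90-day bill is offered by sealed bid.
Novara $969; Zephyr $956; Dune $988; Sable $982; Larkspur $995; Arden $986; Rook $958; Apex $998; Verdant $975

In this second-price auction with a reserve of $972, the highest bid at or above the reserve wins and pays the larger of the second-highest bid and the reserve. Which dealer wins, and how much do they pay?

Apex pays $995

Rule: the highest bid at or above the reserve wins and pays the larger of the second-highest bid and the reserve.
Sorting bids: 998 (Apex) > 995 (Larkspur) > 988 (Dune) > 986 (Arden) > 982 (Sable) > 975 (Verdant) > …
Highest eligible bid: Apex at $998.
max(second-highest $995, reserve $972) = $995; the reserve does not bind.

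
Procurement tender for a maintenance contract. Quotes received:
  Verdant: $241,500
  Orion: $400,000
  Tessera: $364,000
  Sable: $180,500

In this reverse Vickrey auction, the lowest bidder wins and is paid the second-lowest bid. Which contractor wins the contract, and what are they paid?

Rule: the lowest bidder wins and is paid the second-lowest bid.
Sorting bids: 180,500 (Sable) < 241,500 (Verdant) < 364,000 (Tessera) < 400,000 (Orion)
Sable is lowest; is paid the second-lowest bid, $241,500.

Sable is paid $241,500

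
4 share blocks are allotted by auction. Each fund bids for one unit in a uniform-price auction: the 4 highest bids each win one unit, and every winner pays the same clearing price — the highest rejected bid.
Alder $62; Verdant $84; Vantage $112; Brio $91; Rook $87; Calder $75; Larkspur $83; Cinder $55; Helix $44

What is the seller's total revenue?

Ordering the bids: 112 (Vantage), 91 (Brio), 87 (Rook), 84 (Verdant), 83 (Larkspur), 75 (Calder), …
Top 4: Vantage, Brio, Rook, Verdant.
Clearing price = highest rejected bid = $83.
Total revenue = 4 × $83 = $332.

Total revenue: $332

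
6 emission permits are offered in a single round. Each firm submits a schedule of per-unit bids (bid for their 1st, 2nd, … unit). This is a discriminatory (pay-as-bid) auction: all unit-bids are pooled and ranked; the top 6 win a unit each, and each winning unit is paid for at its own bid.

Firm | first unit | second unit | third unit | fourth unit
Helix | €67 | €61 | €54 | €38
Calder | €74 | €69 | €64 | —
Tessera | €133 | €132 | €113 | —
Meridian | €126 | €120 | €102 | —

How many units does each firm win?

Meridian 3, Tessera 3

All unit-bids, highest first — top 6: 133 (Tessera-1), 132 (Tessera-2), 126 (Meridian-1), 120 (Meridian-2), 113 (Tessera-3), 102 (Meridian-3)
Next rejected bid: €74 (not a price — pay-as-bid).
Allocation: Meridian 3, Tessera 3.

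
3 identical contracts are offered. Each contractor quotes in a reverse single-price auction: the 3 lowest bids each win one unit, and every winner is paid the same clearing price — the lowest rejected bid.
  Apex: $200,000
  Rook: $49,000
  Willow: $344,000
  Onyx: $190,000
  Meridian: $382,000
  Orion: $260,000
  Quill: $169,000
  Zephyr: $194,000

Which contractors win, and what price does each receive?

Rook, Quill, Onyx; each is paid $194,000

Sorting: 49,000 (Rook), 169,000 (Quill), 190,000 (Onyx), 194,000 (Zephyr), 200,000 (Apex), …
Winners (3 units): Rook, Quill, Onyx.
Clearing price = lowest rejected bid = $194,000.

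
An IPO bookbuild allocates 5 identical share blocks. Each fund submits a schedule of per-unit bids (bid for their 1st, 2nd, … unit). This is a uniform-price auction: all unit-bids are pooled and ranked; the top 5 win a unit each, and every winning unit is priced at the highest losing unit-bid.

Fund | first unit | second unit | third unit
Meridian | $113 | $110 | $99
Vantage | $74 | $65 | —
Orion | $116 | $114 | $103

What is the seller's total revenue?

Merging the schedules and taking the best 5: 116 (Orion-1), 114 (Orion-2), 113 (Meridian-1), 110 (Meridian-2), 103 (Orion-3)
First bid not allocated: $99.
Allocation: Meridian 2, Orion 3. Every unit priced at $99.
Revenue = 5 × 99 = $495.

Total revenue: $495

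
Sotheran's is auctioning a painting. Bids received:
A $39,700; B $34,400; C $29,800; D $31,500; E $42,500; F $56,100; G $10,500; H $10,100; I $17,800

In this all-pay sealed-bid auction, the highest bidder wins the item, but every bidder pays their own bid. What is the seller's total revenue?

Total revenue: $272,400

Rule: the highest bidder wins the item, but every bidder pays their own bid.
Sorting bids: 56,100 (F) > 42,500 (E) > 39,700 (A) > 34,400 (B) > 31,500 (D) > 29,800 (C) > …
Every bidder forfeits their bid regardless of winning.
Revenue = 39,700 + 34,400 + 29,800 + 31,500 + 42,500 + 56,100 + 10,500 + 10,100 + 17,800 = $272,400.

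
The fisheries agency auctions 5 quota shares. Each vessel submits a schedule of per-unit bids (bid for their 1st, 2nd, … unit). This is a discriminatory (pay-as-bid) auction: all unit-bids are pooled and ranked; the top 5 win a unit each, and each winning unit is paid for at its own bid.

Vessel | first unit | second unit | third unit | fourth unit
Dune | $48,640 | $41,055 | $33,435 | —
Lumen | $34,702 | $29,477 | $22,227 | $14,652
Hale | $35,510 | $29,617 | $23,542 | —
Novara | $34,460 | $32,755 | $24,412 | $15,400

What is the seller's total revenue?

All unit-bids, highest first — top 5: 48,640 (Dune-1), 41,055 (Dune-2), 35,510 (Hale-1), 34,702 (Lumen-1), 34,460 (Novara-1)
Next rejected bid: $33,435 (not a price — pay-as-bid).
Each winning unit pays its own bid.
Revenue = 48,640 + 41,055 + 35,510 + 34,702 + 34,460 = $194,367.

Total revenue: $194,367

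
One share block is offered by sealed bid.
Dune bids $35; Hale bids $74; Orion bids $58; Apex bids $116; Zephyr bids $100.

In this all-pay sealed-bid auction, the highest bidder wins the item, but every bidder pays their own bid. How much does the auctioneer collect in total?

Total revenue: $383

All-pay sealed-bid auction: the highest bidder wins the item, but every bidder pays their own bid.
Sorting bids: 116 (Apex) > 100 (Zephyr) > 74 (Hale) > 58 (Orion) > 35 (Dune)
Apex wins with the top bid; all bids are sunk regardless.
Every bidder forfeits their bid regardless of winning.
Revenue = 35 + 74 + 58 + 116 + 100 = $383.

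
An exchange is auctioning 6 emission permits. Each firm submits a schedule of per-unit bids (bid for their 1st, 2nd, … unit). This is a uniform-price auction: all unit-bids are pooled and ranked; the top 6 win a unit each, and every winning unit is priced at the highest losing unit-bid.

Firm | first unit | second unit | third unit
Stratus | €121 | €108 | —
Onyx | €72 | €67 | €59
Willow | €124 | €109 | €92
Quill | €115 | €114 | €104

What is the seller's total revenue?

Total revenue: €624

Pooled unit-bids ranked (top 6): 124 (Willow-1), 121 (Stratus-1), 115 (Quill-1), 114 (Quill-2), 109 (Willow-2), 108 (Stratus-2)
First bid not allocated: €104.
Allocation: Quill 2, Stratus 2, Willow 2. Every unit priced at €104.
Revenue = 6 × 104 = €624.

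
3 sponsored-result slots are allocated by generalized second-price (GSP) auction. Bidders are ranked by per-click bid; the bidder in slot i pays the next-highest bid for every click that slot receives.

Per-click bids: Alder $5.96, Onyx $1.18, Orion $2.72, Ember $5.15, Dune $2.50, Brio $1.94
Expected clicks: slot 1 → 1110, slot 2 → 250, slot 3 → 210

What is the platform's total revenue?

Total revenue: $6921.50

Per-click bids in order: $5.96 (Alder) > $5.15 (Ember) > $2.72 (Orion) > $2.50 (Dune) > …
Slot 1: Alder pays $5.15 × 1110 = $5716.50
Slot 2: Ember pays $2.72 × 250 = $680.00
Slot 3: Orion pays $2.50 × 210 = $525.00
Total = $6921.50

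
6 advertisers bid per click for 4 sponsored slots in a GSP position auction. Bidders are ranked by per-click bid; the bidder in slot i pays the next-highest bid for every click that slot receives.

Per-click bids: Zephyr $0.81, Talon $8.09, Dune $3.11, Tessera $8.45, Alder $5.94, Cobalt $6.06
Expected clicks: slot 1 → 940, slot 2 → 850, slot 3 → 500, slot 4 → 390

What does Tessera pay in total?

Tessera pays $7604.60

Sorting advertisers: $8.45 (Tessera) > $8.09 (Talon) > $6.06 (Cobalt) > $5.94 (Alder) > $3.11 (Dune) > …
Tessera holds slot 1 → pays next bid $8.09 × 940 clicks = $7604.60.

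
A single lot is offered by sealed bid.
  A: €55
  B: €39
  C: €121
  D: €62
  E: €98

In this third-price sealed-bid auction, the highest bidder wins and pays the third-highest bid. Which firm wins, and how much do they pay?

C pays €62

Bids ranked: 121 (C) > 98 (E) > 62 (D) > 55 (A) > 39 (B)
C is highest; pays the third-highest bid, €62.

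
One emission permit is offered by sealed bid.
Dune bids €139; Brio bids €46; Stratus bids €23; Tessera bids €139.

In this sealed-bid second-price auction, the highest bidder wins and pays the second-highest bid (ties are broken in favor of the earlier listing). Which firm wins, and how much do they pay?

Dune pays €139

Bids ranked: 139 (Dune) > 139 (Tessera) > 46 (Brio) > 23 (Stratus)
Dune and Tessera tie at €139; tie-break gives it to Dune.
Dune wins with the highest bid; price is set by the runner-up at €139.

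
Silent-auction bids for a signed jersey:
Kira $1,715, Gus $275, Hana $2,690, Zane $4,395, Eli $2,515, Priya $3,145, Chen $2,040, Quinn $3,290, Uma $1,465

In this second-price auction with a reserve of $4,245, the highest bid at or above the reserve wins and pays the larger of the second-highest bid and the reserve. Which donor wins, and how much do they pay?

Zane pays $4,245

Bids ranked: 4,395 (Zane) > 3,290 (Quinn) > 3,145 (Priya) > 2,690 (Hana) > 2,515 (Eli) > 2,040 (Chen) > …
Zane has the top bid at or above the reserve ($4,395).
Second-highest bid $3,290 is below the reserve $4,245, so the reserve binds → payment $4,245.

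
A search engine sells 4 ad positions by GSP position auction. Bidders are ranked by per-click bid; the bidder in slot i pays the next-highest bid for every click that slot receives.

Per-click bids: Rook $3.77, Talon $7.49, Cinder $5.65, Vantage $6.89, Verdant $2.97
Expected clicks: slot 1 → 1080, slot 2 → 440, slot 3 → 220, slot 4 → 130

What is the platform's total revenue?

Sorting advertisers: $7.49 (Talon) > $6.89 (Vantage) > $5.65 (Cinder) > $3.77 (Rook) > $2.97 (Verdant)
Slot 1: Talon pays $6.89 × 1080 = $7441.20
Slot 2: Vantage pays $5.65 × 440 = $2486.00
Slot 3: Cinder pays $3.77 × 220 = $829.40
Slot 4: Rook pays $2.97 × 130 = $386.10
Total = $11142.70

Total revenue: $11142.70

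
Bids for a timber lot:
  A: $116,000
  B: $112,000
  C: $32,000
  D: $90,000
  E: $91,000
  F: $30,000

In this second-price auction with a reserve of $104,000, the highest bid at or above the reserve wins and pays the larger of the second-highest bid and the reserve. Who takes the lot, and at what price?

A pays $112,000

Sorting bids: 116,000 (A) > 112,000 (B) > 91,000 (E) > 90,000 (D) > 32,000 (C) > 30,000 (F)
A has the top bid at or above the reserve ($116,000).
max(second-highest $112,000, reserve $104,000) = $112,000; the reserve does not bind.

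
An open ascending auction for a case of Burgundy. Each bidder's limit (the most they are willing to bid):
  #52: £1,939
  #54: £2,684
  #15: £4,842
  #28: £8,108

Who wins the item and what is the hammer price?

Sorting limits: 8,108 (#28) > 4,842 (#15) > 2,684 (#54) > 1,939 (#52)
#15 is the last rival to drop out, at £4,842; #28 remains and wins at that price.

#28 wins at £4,842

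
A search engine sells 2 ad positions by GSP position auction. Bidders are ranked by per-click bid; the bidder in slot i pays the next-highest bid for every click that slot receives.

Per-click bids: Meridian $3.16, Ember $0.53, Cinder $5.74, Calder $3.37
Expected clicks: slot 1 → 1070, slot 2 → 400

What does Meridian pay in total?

Meridian pays $0.00

Per-click bids in order: $5.74 (Cinder) > $3.37 (Calder) > $3.16 (Meridian) > …
Meridian ranks below slot 2 → no slot, pays nothing.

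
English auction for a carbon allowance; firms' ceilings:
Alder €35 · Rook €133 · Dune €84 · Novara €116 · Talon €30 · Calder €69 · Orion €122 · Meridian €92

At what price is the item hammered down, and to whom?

Rook wins at €122

Sorting limits: 133 (Rook) > 122 (Orion) > 116 (Novara) > 92 (Meridian) > 84 (Dune) > 69 (Calder) > …
Bidding ends when Orion exits at €122; Rook takes it.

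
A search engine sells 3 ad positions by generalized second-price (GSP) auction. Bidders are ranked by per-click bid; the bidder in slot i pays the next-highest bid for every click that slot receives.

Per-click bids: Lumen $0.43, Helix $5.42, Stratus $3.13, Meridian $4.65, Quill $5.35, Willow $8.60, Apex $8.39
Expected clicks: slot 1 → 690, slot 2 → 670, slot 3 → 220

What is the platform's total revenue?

Total revenue: $10597.50

Per-click bids in order: $8.60 (Willow) > $8.39 (Apex) > $5.42 (Helix) > $5.35 (Quill) > …
Slot 1: Willow pays $8.39 × 690 = $5789.10
Slot 2: Apex pays $5.42 × 670 = $3631.40
Slot 3: Helix pays $5.35 × 220 = $1177.00
Total = $10597.50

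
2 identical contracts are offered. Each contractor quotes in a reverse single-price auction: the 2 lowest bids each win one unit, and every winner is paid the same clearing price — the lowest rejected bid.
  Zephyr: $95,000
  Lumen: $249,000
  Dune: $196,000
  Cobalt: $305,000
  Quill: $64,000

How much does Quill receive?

Bids ranked low→high: 64,000 (Quill), 95,000 (Zephyr), 196,000 (Dune), 249,000 (Lumen), …
Winners (2 units): Quill, Zephyr.
Clearing price = lowest rejected bid = $196,000.
Quill wins → is paid $196,000.

Quill is paid $196,000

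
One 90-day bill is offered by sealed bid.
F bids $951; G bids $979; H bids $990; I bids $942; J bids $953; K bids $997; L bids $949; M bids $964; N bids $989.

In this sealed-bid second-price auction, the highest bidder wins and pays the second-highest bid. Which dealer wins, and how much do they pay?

Bids in order: 997 (K) > 990 (H) > 989 (N) > 979 (G) > 964 (M) > 953 (J) > …
Second-price: K pays H's bid of $990.

K pays $990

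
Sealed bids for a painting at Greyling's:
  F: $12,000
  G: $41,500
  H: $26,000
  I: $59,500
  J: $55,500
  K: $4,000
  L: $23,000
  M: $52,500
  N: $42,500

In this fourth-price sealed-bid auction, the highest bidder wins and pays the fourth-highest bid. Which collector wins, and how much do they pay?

Sorting bids: 59,500 (I) > 55,500 (J) > 52,500 (M) > 42,500 (N) > 41,500 (G) > 26,000 (H) > …
I is highest; pays the fourth-highest bid, $42,500.

I pays $42,500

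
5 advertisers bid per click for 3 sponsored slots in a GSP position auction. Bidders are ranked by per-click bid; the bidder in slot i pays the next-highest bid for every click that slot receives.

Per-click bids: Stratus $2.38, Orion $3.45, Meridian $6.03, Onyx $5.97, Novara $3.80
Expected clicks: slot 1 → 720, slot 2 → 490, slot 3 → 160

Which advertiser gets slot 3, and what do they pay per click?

Novara; $3.45 per click

Ranked by bid: $6.03 (Meridian) > $5.97 (Onyx) > $3.80 (Novara) > $3.45 (Orion) > …
Slot 3 goes to the third-ranked bidder, Novara, who pays the next bid down: $3.45/click.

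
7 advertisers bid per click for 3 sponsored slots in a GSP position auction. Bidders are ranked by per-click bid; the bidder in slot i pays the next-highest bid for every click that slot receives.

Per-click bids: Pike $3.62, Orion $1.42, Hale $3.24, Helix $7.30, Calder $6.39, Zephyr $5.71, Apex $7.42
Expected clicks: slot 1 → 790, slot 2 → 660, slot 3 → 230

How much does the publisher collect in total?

Total revenue: $11297.70

Ranked by bid: $7.42 (Apex) > $7.30 (Helix) > $6.39 (Calder) > $5.71 (Zephyr) > …
Slot 1: Apex pays $7.30 × 790 = $5767.00
Slot 2: Helix pays $6.39 × 660 = $4217.40
Slot 3: Calder pays $5.71 × 230 = $1313.30
Total = $11297.70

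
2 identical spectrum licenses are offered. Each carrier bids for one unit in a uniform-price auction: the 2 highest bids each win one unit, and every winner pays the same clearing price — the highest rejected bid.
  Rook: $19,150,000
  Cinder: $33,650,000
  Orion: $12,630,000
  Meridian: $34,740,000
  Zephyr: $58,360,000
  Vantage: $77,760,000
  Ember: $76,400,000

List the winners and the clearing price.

Ordering the bids: 77,760,000 (Vantage), 76,400,000 (Ember), 58,360,000 (Zephyr), 34,740,000 (Meridian), …
Top 2: Vantage, Ember.
Highest unsuccessful bid: $58,360,000 → clearing price.

Vantage, Ember; each pays $58,360,000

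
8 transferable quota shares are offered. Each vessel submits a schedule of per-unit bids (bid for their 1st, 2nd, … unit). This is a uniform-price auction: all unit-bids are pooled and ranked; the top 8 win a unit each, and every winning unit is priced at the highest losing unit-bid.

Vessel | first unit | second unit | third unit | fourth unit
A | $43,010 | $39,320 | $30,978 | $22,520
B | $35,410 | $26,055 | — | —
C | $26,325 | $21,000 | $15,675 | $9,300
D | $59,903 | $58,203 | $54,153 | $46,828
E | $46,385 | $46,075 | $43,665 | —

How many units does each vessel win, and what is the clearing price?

Merging the schedules and taking the best 8: 59,903 (D-1), 58,203 (D-2), 54,153 (D-3), 46,828 (D-4), 46,385 (E-1), 46,075 (E-2), 43,665 (E-3), 43,010 (A-1)
First bid not allocated: $39,320.
Allocation: A 1, D 4, E 3.

A 1, D 4, E 3; clearing price $39,320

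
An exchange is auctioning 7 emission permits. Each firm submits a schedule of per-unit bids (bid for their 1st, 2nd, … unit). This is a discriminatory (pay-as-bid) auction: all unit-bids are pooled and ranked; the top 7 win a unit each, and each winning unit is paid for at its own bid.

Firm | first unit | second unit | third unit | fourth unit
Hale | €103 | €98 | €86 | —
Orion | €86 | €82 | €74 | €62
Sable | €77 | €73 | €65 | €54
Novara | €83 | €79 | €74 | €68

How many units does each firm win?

Hale 3, Novara 2, Orion 2

Merging the schedules and taking the best 7: 103 (Hale-1), 98 (Hale-2), 86 (Hale-3), 86 (Orion-1), 83 (Novara-1), 82 (Orion-2), 79 (Novara-2)
Next rejected bid: €77 (not a price — pay-as-bid).
Allocation: Hale 3, Novara 2, Orion 2.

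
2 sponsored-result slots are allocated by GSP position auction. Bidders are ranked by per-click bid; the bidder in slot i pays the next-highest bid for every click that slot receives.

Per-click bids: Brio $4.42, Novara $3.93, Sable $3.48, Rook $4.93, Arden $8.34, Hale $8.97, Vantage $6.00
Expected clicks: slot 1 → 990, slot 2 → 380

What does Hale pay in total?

Hale pays $8256.60

Per-click bids in order: $8.97 (Hale) > $8.34 (Arden) > $6.00 (Vantage) > …
Hale holds slot 1 → pays next bid $8.34 × 990 clicks = $8256.60.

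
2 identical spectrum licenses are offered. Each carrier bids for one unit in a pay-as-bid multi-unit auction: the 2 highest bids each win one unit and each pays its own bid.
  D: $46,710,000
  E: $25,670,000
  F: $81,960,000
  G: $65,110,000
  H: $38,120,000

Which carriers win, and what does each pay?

Sorting: 81,960,000 (F), 65,110,000 (G), 46,710,000 (D), 38,120,000 (H), …
Top 2: F, G.
Each winner pays its own bid: F $81,960,000, G $65,110,000.

F $81,960,000, G $65,110,000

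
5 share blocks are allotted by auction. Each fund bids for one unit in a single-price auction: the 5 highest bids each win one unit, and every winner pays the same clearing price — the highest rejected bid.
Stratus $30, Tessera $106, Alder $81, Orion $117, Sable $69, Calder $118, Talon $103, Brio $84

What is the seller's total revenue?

Ordering the bids: 118 (Calder), 117 (Orion), 106 (Tessera), 103 (Talon), 84 (Brio), 81 (Alder), 69 (Sable), …
Top 5: Calder, Orion, Tessera, Talon, Brio.
Clearing price = highest rejected bid = $81.
Total revenue = 5 × $81 = $405.

Total revenue: $405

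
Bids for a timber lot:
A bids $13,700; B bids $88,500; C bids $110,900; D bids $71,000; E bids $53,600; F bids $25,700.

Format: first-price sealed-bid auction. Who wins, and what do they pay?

C pays $110,900

First-price sealed-bid auction: the highest bidder wins and pays their own bid.
Bids ranked: 110,900 (C) > 88,500 (B) > 71,000 (D) > 53,600 (E) > 25,700 (F) > 13,700 (A)
First-price: C pays what they bid, $110,900.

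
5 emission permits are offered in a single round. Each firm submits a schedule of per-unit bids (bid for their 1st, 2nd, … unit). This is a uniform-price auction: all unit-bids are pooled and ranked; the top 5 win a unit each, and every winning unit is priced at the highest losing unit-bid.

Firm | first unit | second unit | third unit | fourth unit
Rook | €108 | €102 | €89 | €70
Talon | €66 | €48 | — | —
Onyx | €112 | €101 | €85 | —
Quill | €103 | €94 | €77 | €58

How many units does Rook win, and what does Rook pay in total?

Rook: 2 units, pays €188

Pooled unit-bids ranked (top 5): 112 (Onyx-1), 108 (Rook-1), 103 (Quill-1), 102 (Rook-2), 101 (Onyx-2)
The (k+1)-th unit-bid is €94.
Rook wins 2 unit(s) at €94 each.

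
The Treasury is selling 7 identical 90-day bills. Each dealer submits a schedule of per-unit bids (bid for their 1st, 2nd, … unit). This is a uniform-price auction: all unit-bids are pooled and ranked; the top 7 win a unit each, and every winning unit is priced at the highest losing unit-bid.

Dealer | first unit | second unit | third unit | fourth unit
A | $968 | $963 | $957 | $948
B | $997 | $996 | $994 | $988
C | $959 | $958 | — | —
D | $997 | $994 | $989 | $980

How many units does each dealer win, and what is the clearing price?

B 4, D 3; clearing price $980

All unit-bids, highest first — top 7: 997 (B-1), 997 (D-1), 996 (B-2), 994 (B-3), 994 (D-2), 989 (D-3), 988 (B-4)
Highest rejected unit-bid = $980.
Allocation: B 4, D 3.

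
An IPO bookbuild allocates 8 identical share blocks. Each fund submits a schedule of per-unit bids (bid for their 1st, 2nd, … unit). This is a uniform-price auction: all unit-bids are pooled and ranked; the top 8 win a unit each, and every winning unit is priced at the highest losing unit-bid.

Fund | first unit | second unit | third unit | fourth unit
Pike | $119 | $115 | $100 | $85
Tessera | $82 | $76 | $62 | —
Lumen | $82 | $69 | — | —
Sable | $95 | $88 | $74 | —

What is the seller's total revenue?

All unit-bids, highest first — top 8: 119 (Pike-1), 115 (Pike-2), 100 (Pike-3), 95 (Sable-1), 88 (Sable-2), 85 (Pike-4), 82 (Tessera-1), 82 (Lumen-1)
First bid not allocated: $76.
Allocation: Lumen 1, Pike 4, Sable 2, Tessera 1. Every unit priced at $76.
Revenue = 8 × 76 = $608.

Total revenue: $608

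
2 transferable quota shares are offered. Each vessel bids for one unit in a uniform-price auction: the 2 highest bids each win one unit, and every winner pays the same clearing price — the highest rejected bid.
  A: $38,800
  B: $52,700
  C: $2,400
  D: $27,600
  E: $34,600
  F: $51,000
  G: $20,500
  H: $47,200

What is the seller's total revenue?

Total revenue: $94,400

Ordering the bids: 52,700 (B), 51,000 (F), 47,200 (H), 38,800 (A), …
The 2 highest are B, F.
First losing bid is H's $47,200, which sets the uniform price.
Total revenue = 2 × $47,200 = $94,400.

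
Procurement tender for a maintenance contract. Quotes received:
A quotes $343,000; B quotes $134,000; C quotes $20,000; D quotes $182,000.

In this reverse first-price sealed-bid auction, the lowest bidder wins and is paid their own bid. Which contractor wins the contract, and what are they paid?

Sorting bids: 20,000 (C) < 134,000 (B) < 182,000 (D) < 343,000 (A)
First-price: C is paid what they bid, $20,000.

C is paid $20,000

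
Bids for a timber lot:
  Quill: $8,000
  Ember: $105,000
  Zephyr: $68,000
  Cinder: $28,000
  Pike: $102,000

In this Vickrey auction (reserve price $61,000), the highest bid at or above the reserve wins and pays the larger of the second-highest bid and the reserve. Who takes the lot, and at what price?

Vickrey auction (reserve price $61,000): the highest bid at or above the reserve wins and pays the larger of the second-highest bid and the reserve.
Sorting bids: 105,000 (Ember) > 102,000 (Pike) > 68,000 (Zephyr) > 28,000 (Cinder) > 8,000 (Quill)
Highest eligible bid: Ember at $105,000.
Second-highest bid $102,000 exceeds the reserve $61,000 → payment $102,000.

Ember pays $102,000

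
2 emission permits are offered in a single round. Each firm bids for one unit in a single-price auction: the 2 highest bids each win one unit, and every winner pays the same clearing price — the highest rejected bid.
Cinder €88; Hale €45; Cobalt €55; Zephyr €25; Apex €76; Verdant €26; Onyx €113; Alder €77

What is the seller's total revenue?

Sorting: 113 (Onyx), 88 (Cinder), 77 (Alder), 76 (Apex), …
The 2 highest are Onyx, Cinder.
First losing bid is Alder's €77, which sets the uniform price.
Total revenue = 2 × €77 = €154.

Total revenue: €154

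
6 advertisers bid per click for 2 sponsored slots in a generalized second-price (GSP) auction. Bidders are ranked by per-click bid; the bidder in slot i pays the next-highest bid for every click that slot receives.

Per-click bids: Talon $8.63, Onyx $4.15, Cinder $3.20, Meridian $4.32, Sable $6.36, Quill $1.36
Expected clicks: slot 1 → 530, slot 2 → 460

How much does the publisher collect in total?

Total revenue: $5358.00

Per-click bids in order: $8.63 (Talon) > $6.36 (Sable) > $4.32 (Meridian) > …
Slot 1: Talon pays $6.36 × 530 = $3370.80
Slot 2: Sable pays $4.32 × 460 = $1987.20
Total = $5358.00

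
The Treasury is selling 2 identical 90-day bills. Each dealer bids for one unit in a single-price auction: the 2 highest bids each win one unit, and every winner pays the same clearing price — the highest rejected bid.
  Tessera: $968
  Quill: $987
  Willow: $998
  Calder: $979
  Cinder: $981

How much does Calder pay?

Calder pays $0

Bids ranked high→low: 998 (Willow), 987 (Quill), 981 (Cinder), 979 (Calder), …
Winners (2 units): Willow, Quill.
First losing bid is Cinder's $981, which sets the uniform price.
Calder does not win → pays $0.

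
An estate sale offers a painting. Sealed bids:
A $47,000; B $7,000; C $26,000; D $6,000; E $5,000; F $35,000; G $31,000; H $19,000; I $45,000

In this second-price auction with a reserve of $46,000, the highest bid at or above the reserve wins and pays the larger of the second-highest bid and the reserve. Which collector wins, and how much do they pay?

Sorting bids: 47,000 (A) > 45,000 (I) > 35,000 (F) > 31,000 (G) > 26,000 (C) > 19,000 (H) > …
Highest eligible bid: A at $47,000.
Second-highest bid $45,000 is below the reserve $46,000, so the reserve binds → payment $46,000.

A pays $46,000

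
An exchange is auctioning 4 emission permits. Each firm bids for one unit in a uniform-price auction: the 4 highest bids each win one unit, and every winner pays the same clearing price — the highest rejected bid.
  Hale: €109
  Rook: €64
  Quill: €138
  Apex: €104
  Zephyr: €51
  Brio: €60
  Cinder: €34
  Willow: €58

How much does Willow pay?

Ordering the bids: 138 (Quill), 109 (Hale), 104 (Apex), 64 (Rook), 60 (Brio), 58 (Willow), …
The 4 highest are Quill, Hale, Apex, Rook.
First losing bid is Brio's €60, which sets the uniform price.
Willow does not win → pays €0.

Willow pays €0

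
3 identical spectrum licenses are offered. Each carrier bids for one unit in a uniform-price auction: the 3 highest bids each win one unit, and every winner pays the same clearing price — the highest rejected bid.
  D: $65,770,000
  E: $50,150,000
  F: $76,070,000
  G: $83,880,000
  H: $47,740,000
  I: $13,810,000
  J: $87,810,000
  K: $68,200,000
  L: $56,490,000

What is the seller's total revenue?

Bids ranked high→low: 87,810,000 (J), 83,880,000 (G), 76,070,000 (F), 68,200,000 (K), 65,770,000 (D), …
The 3 highest are J, G, F.
Clearing price = highest rejected bid = $68,200,000.
Total revenue = 3 × $68,200,000 = $204,600,000.

Total revenue: $204,600,000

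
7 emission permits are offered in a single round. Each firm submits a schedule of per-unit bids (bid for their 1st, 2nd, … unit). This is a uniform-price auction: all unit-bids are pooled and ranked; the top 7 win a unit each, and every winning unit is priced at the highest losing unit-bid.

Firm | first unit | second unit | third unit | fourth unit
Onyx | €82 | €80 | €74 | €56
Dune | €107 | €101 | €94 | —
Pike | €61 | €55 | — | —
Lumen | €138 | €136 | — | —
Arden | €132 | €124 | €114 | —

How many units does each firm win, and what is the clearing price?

Merging the schedules and taking the best 7: 138 (Lumen-1), 136 (Lumen-2), 132 (Arden-1), 124 (Arden-2), 114 (Arden-3), 107 (Dune-1), 101 (Dune-2)
Highest rejected unit-bid = €94.
Allocation: Arden 3, Dune 2, Lumen 2.

Arden 3, Dune 2, Lumen 2; clearing price €94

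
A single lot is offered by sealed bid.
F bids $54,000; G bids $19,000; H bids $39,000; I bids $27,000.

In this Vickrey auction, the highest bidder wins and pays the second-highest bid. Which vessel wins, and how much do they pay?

Vickrey auction: the highest bidder wins and pays the second-highest bid.
Bids in order: 54,000 (F) > 39,000 (H) > 27,000 (I) > 19,000 (G)
F wins with the highest bid; price is set by the runner-up at $39,000.

F pays $39,000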